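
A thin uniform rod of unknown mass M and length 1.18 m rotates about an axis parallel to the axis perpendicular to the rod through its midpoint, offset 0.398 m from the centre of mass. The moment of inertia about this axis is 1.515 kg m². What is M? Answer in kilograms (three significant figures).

I = I_cm + Md² = (1/12)ML² + Md² = M·[0.0833333·(1.18)² + (0.398)²] = M·0.27444.
So M = 1.515 / 0.27444 = 5.5204 kg.

5.52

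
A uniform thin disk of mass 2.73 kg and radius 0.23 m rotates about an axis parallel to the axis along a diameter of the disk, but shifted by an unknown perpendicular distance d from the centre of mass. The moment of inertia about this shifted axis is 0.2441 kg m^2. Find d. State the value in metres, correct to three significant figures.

0.276

About the centre-of-mass axis, I_cm = (1/4)MR² = (1/4)(2.73)(0.23)² = 0.036104 kg m^2.
Parallel axis theorem: I = I_cm + Md², so Md² = 0.2441 − 0.036104 = 0.208 kg m^2.
d = √(0.208 / 2.73) = 0.27602 m.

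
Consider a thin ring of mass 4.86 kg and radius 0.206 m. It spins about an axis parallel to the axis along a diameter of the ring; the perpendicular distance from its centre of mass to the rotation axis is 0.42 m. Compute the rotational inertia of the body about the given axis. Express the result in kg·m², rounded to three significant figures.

I_cm = (1/2)MR² = (1/2)(4.86)(0.206)² = 0.10312 kg·m²; centre at d = 0.42 m, so I = I_cm + Md² gives I = 0.10312 + (4.86)(0.42)² = 0.96042 kg·m².

0.960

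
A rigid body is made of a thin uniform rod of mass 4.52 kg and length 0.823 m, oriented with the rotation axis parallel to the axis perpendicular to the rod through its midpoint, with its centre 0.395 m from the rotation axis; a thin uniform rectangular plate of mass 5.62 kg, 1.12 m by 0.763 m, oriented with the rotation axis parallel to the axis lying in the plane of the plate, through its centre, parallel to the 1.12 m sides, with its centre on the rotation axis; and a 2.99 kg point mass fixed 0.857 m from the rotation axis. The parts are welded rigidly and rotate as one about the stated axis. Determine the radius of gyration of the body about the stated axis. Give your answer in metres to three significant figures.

0.511

Thin rod: I_cm = (1/12)ML² = (1/12)(4.52)(0.823)² = 0.25513 kg m^2; centre at d = 0.395 m, so I = I_cm + Md² gives I = 0.25513 + (4.52)(0.395)² = 0.96036 kg m^2.
Rectangular plate: I_cm = (1/12)Mb² = (1/12)(5.62)(0.763)² = 0.27265 kg m^2; axis through the centre, so I = 0.27265 kg m^2.
Point mass: I_cm = 0; centre at d = 0.857 m, so I = I_cm + Md² gives I = 0 + (2.99)(0.857)² = 2.196 kg m^2.
Total I = 3.429 kg m^2; total mass M = 13.13 kg.
k = √(I/M) = √(3.429/13.13) = 0.51104 m.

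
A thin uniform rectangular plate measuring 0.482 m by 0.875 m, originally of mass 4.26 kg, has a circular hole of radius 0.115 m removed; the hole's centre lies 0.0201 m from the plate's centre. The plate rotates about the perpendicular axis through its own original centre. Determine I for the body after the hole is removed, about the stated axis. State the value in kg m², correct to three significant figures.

0.351

Unpierced body about its centre: I₀ = (1/12)M(a²+b²) = (1/12)(4.26)[(0.482)² + (0.875)²] = 0.35427 kg m².
The removed disk has mass m = M·πr²/(ab) = (4.26)·π(0.115)²/(0.482·0.875) = 0.41966 kg (same uniform areal density).
Its moment of inertia about the rotation axis (parallel-axis theorem): I_hole = (1/2)mr² + md² = (1/2)(0.41966)(0.115)² + (0.41966)(0.0201)² = 0.0029446 kg m².
Treating the hole as negative mass, I = I₀ − I_hole = 0.35427 − 0.0029446 = 0.35133 kg m².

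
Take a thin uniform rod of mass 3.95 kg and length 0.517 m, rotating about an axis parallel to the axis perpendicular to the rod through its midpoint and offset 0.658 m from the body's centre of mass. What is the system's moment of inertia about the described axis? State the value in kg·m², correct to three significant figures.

1.80

I_cm = (1/12)ML² = (1/12)(3.95)(0.517)² = 0.087983 kg·m²; centre at d = 0.658 m, so I = I_cm + Md² gives I = 0.087983 + (3.95)(0.658)² = 1.7982 kg·m².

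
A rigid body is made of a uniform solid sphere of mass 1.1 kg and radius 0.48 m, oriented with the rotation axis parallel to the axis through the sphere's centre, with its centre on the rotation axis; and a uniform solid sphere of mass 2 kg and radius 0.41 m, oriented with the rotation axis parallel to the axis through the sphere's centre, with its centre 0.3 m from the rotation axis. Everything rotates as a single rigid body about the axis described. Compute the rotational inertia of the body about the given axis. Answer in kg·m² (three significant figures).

Solid sphere: I_cm = (2/5)MR² = (2/5)(1.1)(0.48)² = 0.10138 kg·m²; axis through the centre, so I = 0.10138 kg·m².
Solid sphere: I_cm = (2/5)MR² = (2/5)(2)(0.41)² = 0.13448 kg·m²; centre at d = 0.3 m, so the parallel axis theorem gives I = 0.13448 + (2)(0.3)² = 0.31448 kg·m².
Total I = 0.10138 + 0.31448 = 0.41586 kg·m².

0.416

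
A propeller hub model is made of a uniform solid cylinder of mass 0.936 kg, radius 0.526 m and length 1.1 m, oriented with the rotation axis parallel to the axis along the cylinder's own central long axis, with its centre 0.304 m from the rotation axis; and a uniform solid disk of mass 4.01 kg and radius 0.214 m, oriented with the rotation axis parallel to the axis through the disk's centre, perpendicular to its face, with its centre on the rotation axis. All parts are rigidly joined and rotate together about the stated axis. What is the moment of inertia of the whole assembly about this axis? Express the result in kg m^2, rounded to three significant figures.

Solid cylinder: I_cm = (1/2)MR² = (1/2)(0.936)(0.526)² = 0.12948 kg m^2; centre at d = 0.304 m, so the parallel axis theorem gives I = 0.12948 + (0.936)(0.304)² = 0.21599 kg m^2.
Solid disk: I_cm = (1/2)MR² = (1/2)(4.01)(0.214)² = 0.091821 kg m^2; axis through the centre, so I = 0.091821 kg m^2.
Total I = 0.21599 + 0.091821 = 0.30781 kg m^2.

0.308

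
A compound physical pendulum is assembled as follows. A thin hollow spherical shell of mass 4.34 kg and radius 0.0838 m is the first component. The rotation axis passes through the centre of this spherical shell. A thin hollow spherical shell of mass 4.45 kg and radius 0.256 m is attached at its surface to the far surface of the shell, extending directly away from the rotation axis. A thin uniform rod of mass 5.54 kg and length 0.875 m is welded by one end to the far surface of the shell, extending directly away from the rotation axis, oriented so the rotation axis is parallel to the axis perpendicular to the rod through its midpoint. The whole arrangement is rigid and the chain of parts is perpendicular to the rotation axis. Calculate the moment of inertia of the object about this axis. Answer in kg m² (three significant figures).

Spherical shell: I_cm = (2/3)MR² = (2/3)(4.34)(0.0838)² = 0.020318 kg m²; axis through the centre, so I = 0.020318 kg m².
Spherical shell: I_cm = (2/3)MR² = (2/3)(4.45)(0.256)² = 0.19442 kg m²; centre at d = 0.0838 + 0.256 = 0.3398 m, so I = I_cm + Md² gives I = 0.19442 + (4.45)(0.3398)² = 0.70824 kg m².
Thin rod: I_cm = (1/12)ML² = (1/12)(5.54)(0.875)² = 0.35346 kg m²; centre at d = 0.0838 + 0.256 + 0.256 + 0.4375 = 1.0333 m, so I = I_cm + Md² gives I = 0.35346 + (5.54)(1.0333)² = 6.2686 kg m².
Total I = 0.020318 + 0.70824 + 6.2686 = 6.9971 kg m².

7.00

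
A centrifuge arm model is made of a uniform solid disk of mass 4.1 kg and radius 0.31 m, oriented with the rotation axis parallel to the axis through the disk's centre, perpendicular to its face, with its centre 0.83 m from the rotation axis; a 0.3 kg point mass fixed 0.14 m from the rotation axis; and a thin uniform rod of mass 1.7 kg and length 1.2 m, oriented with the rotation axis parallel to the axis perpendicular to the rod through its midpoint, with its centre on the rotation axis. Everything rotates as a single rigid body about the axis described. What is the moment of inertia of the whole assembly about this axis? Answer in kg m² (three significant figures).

3.23

Solid disk: I_cm = (1/2)MR² = (1/2)(4.1)(0.31)² = 0.197 kg m²; centre at d = 0.83 m, so the parallel axis theorem gives I = 0.197 + (4.1)(0.83)² = 3.0215 kg m².
Point mass: I_cm = 0; centre at d = 0.14 m, so the parallel axis theorem gives I = 0 + (0.3)(0.14)² = 0.00588 kg m².
Thin rod: I_cm = (1/12)ML² = (1/12)(1.7)(1.2)² = 0.204 kg m²; axis through the centre, so I = 0.204 kg m².
Total I = 3.0215 + 0.00588 + 0.204 = 3.2314 kg m².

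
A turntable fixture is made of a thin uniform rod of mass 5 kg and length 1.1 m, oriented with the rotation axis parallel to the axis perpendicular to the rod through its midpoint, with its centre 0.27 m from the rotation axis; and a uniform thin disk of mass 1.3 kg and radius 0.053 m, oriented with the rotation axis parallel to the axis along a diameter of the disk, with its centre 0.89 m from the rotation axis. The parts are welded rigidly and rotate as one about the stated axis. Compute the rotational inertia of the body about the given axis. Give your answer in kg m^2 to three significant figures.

Thin rod: I_cm = (1/12)ML² = (1/12)(5)(1.1)² = 0.50417 kg m^2; centre at d = 0.27 m, so the parallel axis theorem gives I = 0.50417 + (5)(0.27)² = 0.86867 kg m^2.
Thin disk: I_cm = (1/4)MR² = (1/4)(1.3)(0.053)² = 0.00091292 kg m^2; centre at d = 0.89 m, so the parallel axis theorem gives I = 0.00091292 + (1.3)(0.89)² = 1.0306 kg m^2.
Total I = 0.86867 + 1.0306 = 1.8993 kg m^2.

1.90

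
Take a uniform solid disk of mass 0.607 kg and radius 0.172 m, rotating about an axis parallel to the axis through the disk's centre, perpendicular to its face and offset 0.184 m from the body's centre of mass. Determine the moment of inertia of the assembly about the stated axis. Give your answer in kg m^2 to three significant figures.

I_cm = (1/2)MR² = (1/2)(0.607)(0.172)² = 0.0089787 kg m^2; centre at d = 0.184 m, so I = I_cm + Md² gives I = 0.0089787 + (0.607)(0.184)² = 0.029529 kg m^2.

0.0295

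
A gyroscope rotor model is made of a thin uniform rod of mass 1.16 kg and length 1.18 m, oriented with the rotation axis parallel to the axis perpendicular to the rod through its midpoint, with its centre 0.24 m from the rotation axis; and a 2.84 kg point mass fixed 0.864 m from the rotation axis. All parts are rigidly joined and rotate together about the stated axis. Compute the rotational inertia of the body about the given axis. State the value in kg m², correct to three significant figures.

Thin rod: I_cm = (1/12)ML² = (1/12)(1.16)(1.18)² = 0.1346 kg m²; centre at d = 0.24 m, so I = I_cm + Md² gives I = 0.1346 + (1.16)(0.24)² = 0.20141 kg m².
Point mass: I_cm = 0; centre at d = 0.864 m, so I = I_cm + Md² gives I = 0 + (2.84)(0.864)² = 2.12 kg m².
Total I = 0.20141 + 2.12 = 2.3215 kg m².

2.32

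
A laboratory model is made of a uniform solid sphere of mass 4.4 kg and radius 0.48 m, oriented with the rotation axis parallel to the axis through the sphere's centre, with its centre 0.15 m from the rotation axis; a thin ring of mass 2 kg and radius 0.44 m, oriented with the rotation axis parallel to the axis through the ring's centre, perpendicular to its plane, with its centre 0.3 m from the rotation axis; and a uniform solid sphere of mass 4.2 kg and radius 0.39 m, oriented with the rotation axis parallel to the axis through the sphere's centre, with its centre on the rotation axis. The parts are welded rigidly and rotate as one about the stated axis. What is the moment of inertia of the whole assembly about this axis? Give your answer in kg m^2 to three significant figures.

Solid sphere: I_cm = (2/5)MR² = (2/5)(4.4)(0.48)² = 0.4055 kg m^2; centre at d = 0.15 m, so the parallel axis theorem gives I = 0.4055 + (4.4)(0.15)² = 0.5045 kg m^2.
Thin ring: I_cm = MR² = (2)(0.44)² = 0.3872 kg m^2; centre at d = 0.3 m, so the parallel axis theorem gives I = 0.3872 + (2)(0.3)² = 0.5672 kg m^2.
Solid sphere: I_cm = (2/5)MR² = (2/5)(4.2)(0.39)² = 0.25553 kg m^2; axis through the centre, so I = 0.25553 kg m^2.
Total I = 0.5045 + 0.5672 + 0.25553 = 1.3272 kg m^2.

1.33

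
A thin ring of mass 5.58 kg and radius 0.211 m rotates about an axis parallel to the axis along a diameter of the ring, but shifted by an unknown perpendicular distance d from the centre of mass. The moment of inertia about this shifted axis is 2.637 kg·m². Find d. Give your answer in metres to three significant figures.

About the centre-of-mass axis, I_cm = (1/2)MR² = (1/2)(5.58)(0.211)² = 0.12421 kg·m².
Parallel axis theorem: I = I_cm + Md², so Md² = 2.637 − 0.12421 = 2.5128 kg·m².
d = √(2.5128 / 5.58) = 0.67106 m.

0.671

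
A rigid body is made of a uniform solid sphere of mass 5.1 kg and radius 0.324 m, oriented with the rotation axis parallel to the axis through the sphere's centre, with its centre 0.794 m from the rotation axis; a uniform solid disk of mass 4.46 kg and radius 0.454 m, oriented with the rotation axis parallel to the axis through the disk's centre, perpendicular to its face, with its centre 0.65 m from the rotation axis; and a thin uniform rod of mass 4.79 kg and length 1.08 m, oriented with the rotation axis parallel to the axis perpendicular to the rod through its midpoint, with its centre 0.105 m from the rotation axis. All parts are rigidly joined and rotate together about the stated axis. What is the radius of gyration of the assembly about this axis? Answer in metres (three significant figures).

Solid sphere: I_cm = (2/5)MR² = (2/5)(5.1)(0.324)² = 0.21415 kg·m²; centre at d = 0.794 m, so I = I_cm + Md² gives I = 0.21415 + (5.1)(0.794)² = 3.4294 kg·m².
Solid disk: I_cm = (1/2)MR² = (1/2)(4.46)(0.454)² = 0.45964 kg·m²; centre at d = 0.65 m, so I = I_cm + Md² gives I = 0.45964 + (4.46)(0.65)² = 2.344 kg·m².
Thin rod: I_cm = (1/12)ML² = (1/12)(4.79)(1.08)² = 0.46559 kg·m²; centre at d = 0.105 m, so I = I_cm + Md² gives I = 0.46559 + (4.79)(0.105)² = 0.5184 kg·m².
Total I = 6.2918 kg·m²; total mass M = 14.35 kg.
k = √(I/M) = √(6.2918/14.35) = 0.66216 m.

0.662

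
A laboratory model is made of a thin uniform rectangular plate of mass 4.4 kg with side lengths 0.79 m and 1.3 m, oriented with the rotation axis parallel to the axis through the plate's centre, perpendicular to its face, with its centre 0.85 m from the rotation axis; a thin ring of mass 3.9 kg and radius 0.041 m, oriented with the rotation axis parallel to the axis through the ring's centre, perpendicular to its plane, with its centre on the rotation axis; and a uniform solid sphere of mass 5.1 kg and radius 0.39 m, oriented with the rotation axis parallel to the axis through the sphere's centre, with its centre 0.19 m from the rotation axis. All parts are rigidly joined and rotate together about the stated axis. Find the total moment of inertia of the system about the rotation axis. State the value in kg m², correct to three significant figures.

4.53

Rectangular plate: I_cm = (1/12)M(a²+b²) = (1/12)(4.4)[(0.79)² + (1.3)²] = 0.8485 kg m²; centre at d = 0.85 m, so the parallel axis theorem gives I = 0.8485 + (4.4)(0.85)² = 4.0275 kg m².
Thin ring: I_cm = MR² = (3.9)(0.041)² = 0.0065559 kg m²; axis through the centre, so I = 0.0065559 kg m².
Solid sphere: I_cm = (2/5)MR² = (2/5)(5.1)(0.39)² = 0.31028 kg m²; centre at d = 0.19 m, so the parallel axis theorem gives I = 0.31028 + (5.1)(0.19)² = 0.49439 kg m².
Total I = 4.0275 + 0.0065559 + 0.49439 = 4.5285 kg m².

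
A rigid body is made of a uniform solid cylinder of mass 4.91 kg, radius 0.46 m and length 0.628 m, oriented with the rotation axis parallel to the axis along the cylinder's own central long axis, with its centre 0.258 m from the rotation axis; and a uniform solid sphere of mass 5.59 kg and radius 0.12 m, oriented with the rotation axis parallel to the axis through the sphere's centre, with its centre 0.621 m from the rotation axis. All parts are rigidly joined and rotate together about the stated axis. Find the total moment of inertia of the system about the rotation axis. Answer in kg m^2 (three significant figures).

3.03

Solid cylinder: I_cm = (1/2)MR² = (1/2)(4.91)(0.46)² = 0.51948 kg m^2; centre at d = 0.258 m, so I = I_cm + Md² gives I = 0.51948 + (4.91)(0.258)² = 0.84631 kg m^2.
Solid sphere: I_cm = (2/5)MR² = (2/5)(5.59)(0.12)² = 0.032198 kg m^2; centre at d = 0.621 m, so I = I_cm + Md² gives I = 0.032198 + (5.59)(0.621)² = 2.1879 kg m^2.
Total I = 0.84631 + 2.1879 = 3.0342 kg m^2.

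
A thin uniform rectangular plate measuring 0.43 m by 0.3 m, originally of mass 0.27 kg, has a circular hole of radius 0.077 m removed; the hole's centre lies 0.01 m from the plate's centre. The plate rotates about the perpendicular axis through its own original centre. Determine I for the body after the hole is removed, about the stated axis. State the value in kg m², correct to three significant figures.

Unpierced body about its centre: I₀ = (1/12)M(a²+b²) = (1/12)(0.27)[(0.43)² + (0.3)²] = 0.0061852 kg m².
The removed disk has mass m = M·πr²/(ab) = (0.27)·π(0.077)²/(0.43·0.3) = 0.038986 kg (same uniform areal density).
Its moment of inertia about the rotation axis (parallel-axis theorem): I_hole = (1/2)mr² + md² = (1/2)(0.038986)(0.077)² + (0.038986)(0.01)² = 0.00011947 kg m².
Treating the hole as negative mass, I = I₀ − I_hole = 0.0061852 − 0.00011947 = 0.0060658 kg m².

0.00607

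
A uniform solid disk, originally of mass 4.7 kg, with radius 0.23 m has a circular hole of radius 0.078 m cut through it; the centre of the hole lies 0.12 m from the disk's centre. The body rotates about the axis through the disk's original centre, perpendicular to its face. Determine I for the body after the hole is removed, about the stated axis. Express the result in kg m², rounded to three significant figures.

0.115

Unpierced body about its centre: I₀ = (1/2)MR² = (1/2)(4.7)(0.23)² = 0.12432 kg m².
The removed disk has mass m = M·(r/R)² = (4.7)(0.078/0.23)² = 0.54054 kg (same uniform areal density).
Its moment of inertia about the rotation axis (parallel-axis theorem): I_hole = (1/2)mr² + md² = (1/2)(0.54054)(0.078)² + (0.54054)(0.12)² = 0.0094282 kg m².
Treating the hole as negative mass, I = I₀ − I_hole = 0.12432 − 0.0094282 = 0.11489 kg m².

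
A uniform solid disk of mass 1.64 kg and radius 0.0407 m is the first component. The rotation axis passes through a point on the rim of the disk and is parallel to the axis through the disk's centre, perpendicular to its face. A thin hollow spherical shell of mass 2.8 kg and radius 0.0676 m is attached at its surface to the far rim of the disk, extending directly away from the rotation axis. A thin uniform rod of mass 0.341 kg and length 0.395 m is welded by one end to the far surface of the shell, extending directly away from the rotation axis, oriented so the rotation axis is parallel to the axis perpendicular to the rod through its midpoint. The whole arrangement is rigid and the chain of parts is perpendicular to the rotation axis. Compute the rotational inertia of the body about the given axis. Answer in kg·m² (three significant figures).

Solid disk: I_cm = (1/2)MR² = (1/2)(1.64)(0.0407)² = 0.0013583 kg·m²; centre at d = 0.0407 m, so the parallel axis theorem gives I = 0.0013583 + (1.64)(0.0407)² = 0.004075 kg·m².
Spherical shell: I_cm = (2/3)MR² = (2/3)(2.8)(0.0676)² = 0.0085302 kg·m²; centre at d = 0.0407 + 0.0407 + 0.0676 = 0.149 m, so the parallel axis theorem gives I = 0.0085302 + (2.8)(0.149)² = 0.070693 kg·m².
Thin rod: I_cm = (1/12)ML² = (1/12)(0.341)(0.395)² = 0.0044337 kg·m²; centre at d = 0.0407 + 0.0407 + 0.0676 + 0.0676 + 0.1975 = 0.4141 m, so the parallel axis theorem gives I = 0.0044337 + (0.341)(0.4141)² = 0.062908 kg·m².
Total I = 0.004075 + 0.070693 + 0.062908 = 0.13768 kg·m².

0.138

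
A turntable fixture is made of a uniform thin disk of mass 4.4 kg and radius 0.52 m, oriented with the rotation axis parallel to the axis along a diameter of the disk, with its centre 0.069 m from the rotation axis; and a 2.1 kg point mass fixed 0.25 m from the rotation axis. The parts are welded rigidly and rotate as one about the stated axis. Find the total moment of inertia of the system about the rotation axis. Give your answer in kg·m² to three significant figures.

Thin disk: I_cm = (1/4)MR² = (1/4)(4.4)(0.52)² = 0.29744 kg·m²; centre at d = 0.069 m, so I = I_cm + Md² gives I = 0.29744 + (4.4)(0.069)² = 0.31839 kg·m².
Point mass: I_cm = 0; centre at d = 0.25 m, so I = I_cm + Md² gives I = 0 + (2.1)(0.25)² = 0.13125 kg·m².
Total I = 0.31839 + 0.13125 = 0.44964 kg·m².

0.450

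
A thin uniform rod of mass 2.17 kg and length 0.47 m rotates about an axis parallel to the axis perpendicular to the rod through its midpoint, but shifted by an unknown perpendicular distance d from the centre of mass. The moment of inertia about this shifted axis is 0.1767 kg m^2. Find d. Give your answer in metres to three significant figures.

0.251

About the centre-of-mass axis, I_cm = (1/12)ML² = (1/12)(2.17)(0.47)² = 0.039946 kg m^2.
Parallel axis theorem: I = I_cm + Md², so Md² = 0.1767 − 0.039946 = 0.13675 kg m^2.
d = √(0.13675 / 2.17) = 0.25104 m.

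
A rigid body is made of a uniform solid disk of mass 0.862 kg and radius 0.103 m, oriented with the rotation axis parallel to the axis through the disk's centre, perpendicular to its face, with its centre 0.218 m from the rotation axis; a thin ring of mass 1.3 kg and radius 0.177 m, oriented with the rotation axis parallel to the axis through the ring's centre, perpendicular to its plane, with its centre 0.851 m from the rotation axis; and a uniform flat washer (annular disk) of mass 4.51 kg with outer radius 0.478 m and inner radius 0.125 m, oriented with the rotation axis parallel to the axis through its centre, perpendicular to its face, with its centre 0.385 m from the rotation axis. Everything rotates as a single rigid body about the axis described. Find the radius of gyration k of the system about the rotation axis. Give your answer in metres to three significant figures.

0.580

Solid disk: I_cm = (1/2)MR² = (1/2)(0.862)(0.103)² = 0.0045725 kg·m²; centre at d = 0.218 m, so the parallel axis theorem gives I = 0.0045725 + (0.862)(0.218)² = 0.045538 kg·m².
Thin ring: I_cm = MR² = (1.3)(0.177)² = 0.040728 kg·m²; centre at d = 0.851 m, so the parallel axis theorem gives I = 0.040728 + (1.3)(0.851)² = 0.98219 kg·m².
Annular disk: I_cm = (1/2)M(R²+r²) = (1/2)(4.51)[(0.478)² + (0.125)²] = 0.55047 kg·m²; centre at d = 0.385 m, so the parallel axis theorem gives I = 0.55047 + (4.51)(0.385)² = 1.219 kg·m².
Total I = 2.2467 kg·m²; total mass M = 6.672 kg.
k = √(I/M) = √(2.2467/6.672) = 0.58029 m.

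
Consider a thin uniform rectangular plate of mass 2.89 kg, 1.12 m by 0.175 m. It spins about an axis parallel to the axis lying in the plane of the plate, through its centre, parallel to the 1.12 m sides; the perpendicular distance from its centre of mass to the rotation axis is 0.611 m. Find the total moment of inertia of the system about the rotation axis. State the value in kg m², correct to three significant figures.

I_cm = (1/12)Mb² = (1/12)(2.89)(0.175)² = 0.0073755 kg m²; centre at d = 0.611 m, so the parallel axis theorem gives I = 0.0073755 + (2.89)(0.611)² = 1.0863 kg m².

1.09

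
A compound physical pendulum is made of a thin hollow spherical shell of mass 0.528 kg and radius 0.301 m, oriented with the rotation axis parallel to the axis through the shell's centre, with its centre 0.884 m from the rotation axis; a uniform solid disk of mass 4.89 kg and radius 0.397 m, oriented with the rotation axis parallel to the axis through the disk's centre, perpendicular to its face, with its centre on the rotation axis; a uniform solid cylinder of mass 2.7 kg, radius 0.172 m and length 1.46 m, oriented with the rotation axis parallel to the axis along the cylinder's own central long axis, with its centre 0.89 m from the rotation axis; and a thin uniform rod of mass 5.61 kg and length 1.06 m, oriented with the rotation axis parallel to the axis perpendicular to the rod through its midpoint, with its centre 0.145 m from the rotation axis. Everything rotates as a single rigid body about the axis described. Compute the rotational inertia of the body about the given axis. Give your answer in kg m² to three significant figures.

3.65

Spherical shell: I_cm = (2/3)MR² = (2/3)(0.528)(0.301)² = 0.031892 kg m²; centre at d = 0.884 m, so the parallel axis theorem gives I = 0.031892 + (0.528)(0.884)² = 0.4445 kg m².
Solid disk: I_cm = (1/2)MR² = (1/2)(4.89)(0.397)² = 0.38535 kg m²; axis through the centre, so I = 0.38535 kg m².
Solid cylinder: I_cm = (1/2)MR² = (1/2)(2.7)(0.172)² = 0.039938 kg m²; centre at d = 0.89 m, so the parallel axis theorem gives I = 0.039938 + (2.7)(0.89)² = 2.1786 kg m².
Thin rod: I_cm = (1/12)ML² = (1/12)(5.61)(1.06)² = 0.52528 kg m²; centre at d = 0.145 m, so the parallel axis theorem gives I = 0.52528 + (5.61)(0.145)² = 0.64323 kg m².
Total I = 0.4445 + 0.38535 + 2.1786 + 0.64323 = 3.6517 kg m².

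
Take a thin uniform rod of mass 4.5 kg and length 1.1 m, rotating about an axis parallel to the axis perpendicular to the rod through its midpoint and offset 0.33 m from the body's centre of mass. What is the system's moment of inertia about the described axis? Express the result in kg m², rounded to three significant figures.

0.944

I_cm = (1/12)ML² = (1/12)(4.5)(1.1)² = 0.45375 kg m²; centre at d = 0.33 m, so I = I_cm + Md² gives I = 0.45375 + (4.5)(0.33)² = 0.9438 kg m².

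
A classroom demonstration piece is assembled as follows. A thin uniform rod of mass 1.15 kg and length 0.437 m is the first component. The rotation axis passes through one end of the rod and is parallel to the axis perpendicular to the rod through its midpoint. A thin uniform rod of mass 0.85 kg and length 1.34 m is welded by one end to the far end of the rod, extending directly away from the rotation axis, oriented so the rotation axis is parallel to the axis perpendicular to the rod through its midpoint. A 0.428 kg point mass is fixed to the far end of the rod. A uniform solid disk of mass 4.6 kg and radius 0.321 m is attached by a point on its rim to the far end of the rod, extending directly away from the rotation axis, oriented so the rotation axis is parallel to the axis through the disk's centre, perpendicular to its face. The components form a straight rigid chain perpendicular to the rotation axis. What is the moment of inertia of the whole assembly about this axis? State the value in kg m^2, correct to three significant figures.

Thin rod: I_cm = (1/12)ML² = (1/12)(1.15)(0.437)² = 0.018301 kg m^2; centre at d = 0.2185 m, so I = I_cm + Md² gives I = 0.018301 + (1.15)(0.2185)² = 0.073205 kg m^2.
Thin rod: I_cm = (1/12)ML² = (1/12)(0.85)(1.34)² = 0.12719 kg m^2; centre at d = 0.2185 + 0.2185 + 0.67 = 1.107 m, so I = I_cm + Md² gives I = 0.12719 + (0.85)(1.107)² = 1.1688 kg m^2.
Point mass: I_cm = 0; centre at d = 0.2185 + 0.2185 + 0.67 + 0.67 = 1.777 m, so I = I_cm + Md² gives I = 0 + (0.428)(1.777)² = 1.3515 kg m^2.
Solid disk: I_cm = (1/2)MR² = (1/2)(4.6)(0.321)² = 0.23699 kg m^2; centre at d = 0.2185 + 0.2185 + 0.67 + 0.67 + 0.321 = 2.098 m, so I = I_cm + Md² gives I = 0.23699 + (4.6)(2.098)² = 20.484 kg m^2.
Total I = 0.073205 + 1.1688 + 1.3515 + 20.484 = 23.078 kg m^2.

23.1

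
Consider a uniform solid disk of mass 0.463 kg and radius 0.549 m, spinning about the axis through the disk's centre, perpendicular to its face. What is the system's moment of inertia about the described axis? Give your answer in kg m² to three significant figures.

I_cm = (1/2)MR² = (1/2)(0.463)(0.549)² = 0.069774 kg m²; axis through the centre, so I = 0.069774 kg m².

0.0698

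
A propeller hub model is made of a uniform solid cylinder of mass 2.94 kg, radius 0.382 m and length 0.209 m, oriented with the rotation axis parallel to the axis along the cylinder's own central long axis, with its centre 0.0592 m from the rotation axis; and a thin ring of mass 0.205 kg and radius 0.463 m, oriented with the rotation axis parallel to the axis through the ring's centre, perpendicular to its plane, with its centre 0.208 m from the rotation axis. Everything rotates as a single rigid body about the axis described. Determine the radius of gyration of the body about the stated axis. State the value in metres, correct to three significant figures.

Solid cylinder: I_cm = (1/2)MR² = (1/2)(2.94)(0.382)² = 0.21451 kg m²; centre at d = 0.0592 m, so I = I_cm + Md² gives I = 0.21451 + (2.94)(0.0592)² = 0.22481 kg m².
Thin ring: I_cm = MR² = (0.205)(0.463)² = 0.043946 kg m²; centre at d = 0.208 m, so I = I_cm + Md² gives I = 0.043946 + (0.205)(0.208)² = 0.052815 kg m².
Total I = 0.27763 kg m²; total mass M = 3.145 kg.
k = √(I/M) = √(0.27763/3.145) = 0.29711 m.

0.297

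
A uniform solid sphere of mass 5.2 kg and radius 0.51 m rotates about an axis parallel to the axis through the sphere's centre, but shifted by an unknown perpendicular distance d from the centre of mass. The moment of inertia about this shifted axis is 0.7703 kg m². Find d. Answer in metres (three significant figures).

About the centre-of-mass axis, I_cm = (2/5)MR² = (2/5)(5.2)(0.51)² = 0.54101 kg m².
Parallel axis theorem: I = I_cm + Md², so Md² = 0.7703 − 0.54101 = 0.22929 kg m².
d = √(0.22929 / 5.2) = 0.20999 m.

0.210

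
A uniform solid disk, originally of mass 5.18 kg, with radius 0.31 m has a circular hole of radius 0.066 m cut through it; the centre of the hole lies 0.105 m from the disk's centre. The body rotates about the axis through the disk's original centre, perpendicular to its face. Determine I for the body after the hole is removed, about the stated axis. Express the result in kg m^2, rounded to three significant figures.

Unpierced body about its centre: I₀ = (1/2)MR² = (1/2)(5.18)(0.31)² = 0.2489 kg m^2.
The removed disk has mass m = M·(r/R)² = (5.18)(0.066/0.31)² = 0.2348 kg (same uniform areal density).
Its moment of inertia about the rotation axis (parallel-axis theorem): I_hole = (1/2)mr² + md² = (1/2)(0.2348)(0.066)² + (0.2348)(0.105)² = 0.0031 kg m^2.
Treating the hole as negative mass, I = I₀ − I_hole = 0.2489 − 0.0031 = 0.2458 kg m^2.

0.246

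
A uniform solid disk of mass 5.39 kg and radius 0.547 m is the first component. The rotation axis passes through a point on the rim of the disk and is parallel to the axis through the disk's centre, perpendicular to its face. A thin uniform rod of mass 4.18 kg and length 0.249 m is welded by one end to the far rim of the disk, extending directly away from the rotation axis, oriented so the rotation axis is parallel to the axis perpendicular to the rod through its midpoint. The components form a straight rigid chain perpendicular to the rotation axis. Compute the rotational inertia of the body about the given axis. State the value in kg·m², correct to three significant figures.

8.65

Solid disk: I_cm = (1/2)MR² = (1/2)(5.39)(0.547)² = 0.80637 kg·m²; centre at d = 0.547 m, so the parallel axis theorem gives I = 0.80637 + (5.39)(0.547)² = 2.4191 kg·m².
Thin rod: I_cm = (1/12)ML² = (1/12)(4.18)(0.249)² = 0.021597 kg·m²; centre at d = 0.547 + 0.547 + 0.1245 = 1.2185 m, so the parallel axis theorem gives I = 0.021597 + (4.18)(1.2185)² = 6.2278 kg·m².
Total I = 2.4191 + 6.2278 = 8.6469 kg·m².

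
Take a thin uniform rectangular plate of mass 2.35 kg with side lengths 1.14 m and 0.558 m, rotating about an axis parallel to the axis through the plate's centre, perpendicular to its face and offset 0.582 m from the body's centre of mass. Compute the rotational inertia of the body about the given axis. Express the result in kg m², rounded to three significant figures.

I_cm = (1/12)M(a²+b²) = (1/12)(2.35)[(1.14)² + (0.558)²] = 0.31548 kg m²; centre at d = 0.582 m, so the parallel axis theorem gives I = 0.31548 + (2.35)(0.582)² = 1.1115 kg m².

1.11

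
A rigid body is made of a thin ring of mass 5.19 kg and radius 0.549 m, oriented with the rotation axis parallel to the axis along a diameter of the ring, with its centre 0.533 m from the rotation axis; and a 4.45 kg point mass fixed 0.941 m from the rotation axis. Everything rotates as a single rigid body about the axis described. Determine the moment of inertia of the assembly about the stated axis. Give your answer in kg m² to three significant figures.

6.20

Thin ring: I_cm = (1/2)MR² = (1/2)(5.19)(0.549)² = 0.78214 kg m²; centre at d = 0.533 m, so I = I_cm + Md² gives I = 0.78214 + (5.19)(0.533)² = 2.2566 kg m².
Point mass: I_cm = 0; centre at d = 0.941 m, so I = I_cm + Md² gives I = 0 + (4.45)(0.941)² = 3.9404 kg m².
Total I = 2.2566 + 3.9404 = 6.1969 kg m².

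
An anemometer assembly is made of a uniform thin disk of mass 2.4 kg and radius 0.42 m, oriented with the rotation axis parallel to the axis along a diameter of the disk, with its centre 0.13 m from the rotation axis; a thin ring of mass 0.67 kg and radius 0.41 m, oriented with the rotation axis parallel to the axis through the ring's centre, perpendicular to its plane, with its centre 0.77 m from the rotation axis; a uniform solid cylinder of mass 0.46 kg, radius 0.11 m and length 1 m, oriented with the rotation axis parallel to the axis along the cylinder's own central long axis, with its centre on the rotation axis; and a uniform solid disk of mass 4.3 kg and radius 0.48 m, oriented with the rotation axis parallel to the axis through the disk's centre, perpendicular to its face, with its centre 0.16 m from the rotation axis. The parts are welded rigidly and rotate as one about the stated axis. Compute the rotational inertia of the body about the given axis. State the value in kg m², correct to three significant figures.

1.26

Thin disk: I_cm = (1/4)MR² = (1/4)(2.4)(0.42)² = 0.10584 kg m²; centre at d = 0.13 m, so the parallel axis theorem gives I = 0.10584 + (2.4)(0.13)² = 0.1464 kg m².
Thin ring: I_cm = MR² = (0.67)(0.41)² = 0.11263 kg m²; centre at d = 0.77 m, so the parallel axis theorem gives I = 0.11263 + (0.67)(0.77)² = 0.50987 kg m².
Solid cylinder: I_cm = (1/2)MR² = (1/2)(0.46)(0.11)² = 0.002783 kg m²; axis through the centre, so I = 0.002783 kg m².
Solid disk: I_cm = (1/2)MR² = (1/2)(4.3)(0.48)² = 0.49536 kg m²; centre at d = 0.16 m, so the parallel axis theorem gives I = 0.49536 + (4.3)(0.16)² = 0.60544 kg m².
Total I = 0.1464 + 0.50987 + 0.002783 + 0.60544 = 1.2645 kg m².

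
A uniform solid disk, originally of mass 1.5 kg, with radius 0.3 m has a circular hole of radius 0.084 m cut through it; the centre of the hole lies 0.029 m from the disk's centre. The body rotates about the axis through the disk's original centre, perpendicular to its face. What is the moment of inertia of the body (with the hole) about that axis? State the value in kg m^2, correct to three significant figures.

0.0670

Unpierced body about its centre: I₀ = (1/2)MR² = (1/2)(1.5)(0.3)² = 0.0675 kg m^2.
The removed disk has mass m = M·(r/R)² = (1.5)(0.084/0.3)² = 0.1176 kg (same uniform areal density).
Its moment of inertia about the rotation axis (parallel-axis theorem): I_hole = (1/2)mr² + md² = (1/2)(0.1176)(0.084)² + (0.1176)(0.029)² = 0.00051379 kg m^2.
Treating the hole as negative mass, I = I₀ − I_hole = 0.0675 − 0.00051379 = 0.066986 kg m^2.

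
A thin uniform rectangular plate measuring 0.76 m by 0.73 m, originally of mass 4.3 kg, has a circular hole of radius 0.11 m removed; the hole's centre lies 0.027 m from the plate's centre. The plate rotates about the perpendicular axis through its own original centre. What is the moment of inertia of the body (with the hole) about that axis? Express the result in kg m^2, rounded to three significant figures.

Unpierced body about its centre: I₀ = (1/12)M(a²+b²) = (1/12)(4.3)[(0.76)² + (0.73)²] = 0.39793 kg m^2.
The removed disk has mass m = M·πr²/(ab) = (4.3)·π(0.11)²/(0.76·0.73) = 0.29462 kg (same uniform areal density).
Its moment of inertia about the rotation axis (parallel-axis theorem): I_hole = (1/2)mr² + md² = (1/2)(0.29462)(0.11)² + (0.29462)(0.027)² = 0.0019973 kg m^2.
Treating the hole as negative mass, I = I₀ − I_hole = 0.39793 − 0.0019973 = 0.39593 kg m^2.

0.396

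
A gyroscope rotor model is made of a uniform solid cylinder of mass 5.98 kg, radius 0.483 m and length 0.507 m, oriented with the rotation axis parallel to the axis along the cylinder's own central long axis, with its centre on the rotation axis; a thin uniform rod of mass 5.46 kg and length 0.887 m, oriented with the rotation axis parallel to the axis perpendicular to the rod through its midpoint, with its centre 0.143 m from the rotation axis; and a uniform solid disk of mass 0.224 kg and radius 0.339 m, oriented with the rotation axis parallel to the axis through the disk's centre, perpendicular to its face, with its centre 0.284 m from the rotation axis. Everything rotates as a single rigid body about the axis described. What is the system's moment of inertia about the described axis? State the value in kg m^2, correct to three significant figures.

Solid cylinder: I_cm = (1/2)MR² = (1/2)(5.98)(0.483)² = 0.69753 kg m^2; axis through the centre, so I = 0.69753 kg m^2.
Thin rod: I_cm = (1/12)ML² = (1/12)(5.46)(0.887)² = 0.35798 kg m^2; centre at d = 0.143 m, so I = I_cm + Md² gives I = 0.35798 + (5.46)(0.143)² = 0.46963 kg m^2.
Solid disk: I_cm = (1/2)MR² = (1/2)(0.224)(0.339)² = 0.012871 kg m^2; centre at d = 0.284 m, so I = I_cm + Md² gives I = 0.012871 + (0.224)(0.284)² = 0.030938 kg m^2.
Total I = 0.69753 + 0.46963 + 0.030938 = 1.1981 kg m^2.

1.20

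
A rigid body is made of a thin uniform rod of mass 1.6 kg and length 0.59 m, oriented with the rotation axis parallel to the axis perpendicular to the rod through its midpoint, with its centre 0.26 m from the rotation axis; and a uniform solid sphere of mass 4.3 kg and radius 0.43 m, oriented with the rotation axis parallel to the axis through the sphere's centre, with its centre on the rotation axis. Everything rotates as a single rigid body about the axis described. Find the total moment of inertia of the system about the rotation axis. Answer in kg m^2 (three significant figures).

Thin rod: I_cm = (1/12)ML² = (1/12)(1.6)(0.59)² = 0.046413 kg m^2; centre at d = 0.26 m, so the parallel axis theorem gives I = 0.046413 + (1.6)(0.26)² = 0.15457 kg m^2.
Solid sphere: I_cm = (2/5)MR² = (2/5)(4.3)(0.43)² = 0.31803 kg m^2; axis through the centre, so I = 0.31803 kg m^2.
Total I = 0.15457 + 0.31803 = 0.4726 kg m^2.

0.473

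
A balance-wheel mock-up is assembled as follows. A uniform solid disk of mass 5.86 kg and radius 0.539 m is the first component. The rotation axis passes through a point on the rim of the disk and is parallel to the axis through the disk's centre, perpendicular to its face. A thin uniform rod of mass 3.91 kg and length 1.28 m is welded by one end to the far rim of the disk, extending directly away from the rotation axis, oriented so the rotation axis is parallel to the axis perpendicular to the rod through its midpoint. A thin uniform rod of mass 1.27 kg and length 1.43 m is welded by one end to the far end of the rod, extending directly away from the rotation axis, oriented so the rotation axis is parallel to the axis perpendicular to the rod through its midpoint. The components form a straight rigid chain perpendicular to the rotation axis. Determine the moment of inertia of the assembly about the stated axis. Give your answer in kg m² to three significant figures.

Solid disk: I_cm = (1/2)MR² = (1/2)(5.86)(0.539)² = 0.85123 kg m²; centre at d = 0.539 m, so the parallel axis theorem gives I = 0.85123 + (5.86)(0.539)² = 2.5537 kg m².
Thin rod: I_cm = (1/12)ML² = (1/12)(3.91)(1.28)² = 0.53385 kg m²; centre at d = 0.539 + 0.539 + 0.64 = 1.718 m, so the parallel axis theorem gives I = 0.53385 + (3.91)(1.718)² = 12.074 kg m².
Thin rod: I_cm = (1/12)ML² = (1/12)(1.27)(1.43)² = 0.21642 kg m²; centre at d = 0.539 + 0.539 + 0.64 + 0.64 + 0.715 = 3.073 m, so the parallel axis theorem gives I = 0.21642 + (1.27)(3.073)² = 12.209 kg m².
Total I = 2.5537 + 12.074 + 12.209 = 26.837 kg m².

26.8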